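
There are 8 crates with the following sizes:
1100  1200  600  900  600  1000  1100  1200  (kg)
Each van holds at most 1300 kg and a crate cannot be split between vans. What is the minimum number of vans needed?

Total = 1200 + 1200 + 1100 + 1100 + 1000 + 900 + 600 + 600 = 7700 kg.
Lower bound: ⌈7700/1300⌉ = 6 vans.
A packing using 7 vans:
  van 1: 1200 = 1200
  van 2: 1200 = 1200
  van 3: 1100 = 1100
  van 4: 1100 = 1100
  van 5: 1000 = 1000
  van 6: 900 = 900
  van 7: 600 + 600 = 1200
No arrangement into 6 vans stays within capacity, so 7 is optimal.

7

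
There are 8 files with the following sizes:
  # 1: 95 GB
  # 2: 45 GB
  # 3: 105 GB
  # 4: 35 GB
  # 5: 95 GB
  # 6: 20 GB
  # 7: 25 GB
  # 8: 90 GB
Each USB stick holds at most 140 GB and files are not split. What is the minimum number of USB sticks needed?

Total = 105 + 95 + 95 + 90 + 45 + 35 + 25 + 20 = 510 GB.
Lower bound: ⌈510/140⌉ = 4 USB sticks.
A packing using 4 USB sticks:
  USB stick 1: 105 + 35 = 140
  USB stick 2: 95 + 45 = 140
  USB stick 3: 95 + 25 + 20 = 140
  USB stick 4: 90 = 90
This matches the lower bound, so 4 is optimal.

4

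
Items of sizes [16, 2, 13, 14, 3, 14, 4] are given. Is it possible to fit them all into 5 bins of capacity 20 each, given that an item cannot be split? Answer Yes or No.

A valid assignment using 4 bins:
  bin 1: 16 + 4 = 20
  bin 2: 14 + 3 + 2 = 19
  bin 3: 14 = 14
  bin 4: 13 = 13
That uses only 4 ≤ 5, so 5 bins are enough.

Yes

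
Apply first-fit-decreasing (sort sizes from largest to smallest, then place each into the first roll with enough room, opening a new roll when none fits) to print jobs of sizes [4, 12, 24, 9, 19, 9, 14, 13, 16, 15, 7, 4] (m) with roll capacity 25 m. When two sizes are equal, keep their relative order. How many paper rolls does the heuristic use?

6

Sorted descending: 24, 19, 16, 15, 14, 13, 12, 9, 9, 7, 4, 4.
  24 → roll 1 (new)  [load 24/25]
  19 → roll 2 (new)  [load 19/25]
  16 → roll 3 (new)  [load 16/25]
  15 → roll 4 (new)  [load 15/25]
  14 → roll 5 (new)  [load 14/25]
  13 → roll 6 (new)  [load 13/25]
  12 → roll 6  [load 25/25]
  9 → roll 3  [load 25/25]
  9 → roll 4  [load 24/25]
  7 → roll 5  [load 21/25]
  4 → roll 2  [load 23/25]
  4 → roll 5  [load 25/25]
6 paper rolls opened.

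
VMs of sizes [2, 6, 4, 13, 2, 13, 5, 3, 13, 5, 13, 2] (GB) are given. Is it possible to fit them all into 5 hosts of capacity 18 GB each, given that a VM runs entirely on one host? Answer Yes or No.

A valid assignment using 5 hosts:
  host 1: 13 + 5 = 18
  host 2: 13 + 5 = 18
  host 3: 13 + 4 = 17
  host 4: 13 + 3 + 2 = 18
  host 5: 6 + 2 + 2 = 10
Every load is within 18 GB, so 5 hosts suffice.

Yes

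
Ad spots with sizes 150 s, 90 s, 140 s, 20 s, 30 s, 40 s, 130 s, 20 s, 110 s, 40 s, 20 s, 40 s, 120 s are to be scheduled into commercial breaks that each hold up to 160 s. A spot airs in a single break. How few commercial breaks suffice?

Total = 150 + 140 + 130 + 120 + 110 + 90 + 40 + 40 + 40 + 30 + 20 + 20 + 20 = 950 s.
Lower bound: ⌈950/160⌉ = 6 commercial breaks.
A packing using 7 commercial breaks:
  break 1: 150 = 150
  break 2: 140 + 20 = 160
  break 3: 130 + 30 = 160
  break 4: 120 + 40 = 160
  break 5: 110 + 40 = 150
  break 6: 90 + 40 + 20 = 150
  break 7: 20 = 20
No arrangement into 6 commercial breaks stays within capacity, so 7 is optimal.

7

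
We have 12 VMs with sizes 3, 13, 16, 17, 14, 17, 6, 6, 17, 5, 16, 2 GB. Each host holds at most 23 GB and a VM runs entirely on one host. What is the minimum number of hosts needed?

Total = 17 + 17 + 17 + 16 + 16 + 14 + 13 + 6 + 6 + 5 + 3 + 2 = 132 GB.
Lower bound: ⌈132/23⌉ = 6 hosts.
Also, 7 VMs each exceed 23/2 GB, and no two of those can share a host, so at least 7 hosts are needed.
A packing using 7 hosts:
  host 1: 17 + 6 = 23
  host 2: 17 + 6 = 23
  host 3: 17 + 5 = 22
  host 4: 16 + 3 + 2 = 21
  host 5: 16 = 16
  host 6: 14 = 14
  host 7: 13 = 13
This matches the lower bound, so 7 is optimal.

7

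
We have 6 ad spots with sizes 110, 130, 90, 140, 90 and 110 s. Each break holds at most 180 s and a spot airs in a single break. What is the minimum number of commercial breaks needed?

Total = 140 + 130 + 110 + 110 + 90 + 90 = 670 s.
Lower bound: ⌈670/180⌉ = 4 commercial breaks.
A packing using 5 commercial breaks:
  break 1: 140 = 140
  break 2: 130 = 130
  break 3: 110 = 110
  break 4: 110 = 110
  break 5: 90 + 90 = 180
No arrangement into 4 commercial breaks stays within capacity, so 5 is optimal.

5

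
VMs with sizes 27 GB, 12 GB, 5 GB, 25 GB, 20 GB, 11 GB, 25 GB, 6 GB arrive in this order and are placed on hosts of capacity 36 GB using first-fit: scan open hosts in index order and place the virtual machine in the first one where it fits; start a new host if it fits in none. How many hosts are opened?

4

  27 → host 1 (new)  [load 27/36]
  12 → host 2 (new)  [load 12/36]
  5 → host 1  [load 32/36]
  25 → host 3 (new)  [load 25/36]
  20 → host 2  [load 32/36]
  11 → host 3  [load 36/36]
  25 → host 4 (new)  [load 25/36]
  6 → host 4  [load 31/36]
4 hosts opened.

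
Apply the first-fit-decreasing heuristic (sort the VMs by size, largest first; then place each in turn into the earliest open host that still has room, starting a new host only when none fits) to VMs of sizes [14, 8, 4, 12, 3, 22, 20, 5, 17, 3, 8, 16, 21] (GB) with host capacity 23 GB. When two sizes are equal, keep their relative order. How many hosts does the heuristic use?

Sorted descending: 22, 21, 20, 17, 16, 14, 12, 8, 8, 5, 4, 3, 3.
  22 → host 1 (new)  [load 22/23]
  21 → host 2 (new)  [load 21/23]
  20 → host 3 (new)  [load 20/23]
  17 → host 4 (new)  [load 17/23]
  16 → host 5 (new)  [load 16/23]
  14 → host 6 (new)  [load 14/23]
  12 → host 7 (new)  [load 12/23]
  8 → host 6  [load 22/23]
  8 → host 7  [load 20/23]
  5 → host 4  [load 22/23]
  4 → host 5  [load 20/23]
  3 → host 3  [load 23/23]
  3 → host 5  [load 23/23]
7 hosts opened.

7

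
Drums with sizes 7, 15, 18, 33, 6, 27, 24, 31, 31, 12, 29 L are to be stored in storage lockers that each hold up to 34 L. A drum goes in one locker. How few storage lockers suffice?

Total = 33 + 31 + 31 + 29 + 27 + 24 + 18 + 15 + 12 + 7 + 6 = 233 L.
Lower bound: ⌈233/34⌉ = 7 storage lockers.
A packing using 8 storage lockers:
  locker 1: 33 = 33
  locker 2: 31 = 31
  locker 3: 31 = 31
  locker 4: 29 = 29
  locker 5: 27 + 7 = 34
  locker 6: 24 + 6 = 30
  locker 7: 18 + 15 = 33
  locker 8: 12 = 12
No arrangement into 7 storage lockers stays within capacity, so 8 is optimal.

8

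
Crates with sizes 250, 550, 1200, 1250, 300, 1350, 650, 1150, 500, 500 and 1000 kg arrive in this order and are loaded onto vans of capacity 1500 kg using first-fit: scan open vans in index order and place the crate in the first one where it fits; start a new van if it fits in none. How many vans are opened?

7

  250 → van 1 (new)  [load 250/1500]
  550 → van 1  [load 800/1500]
  1200 → van 2 (new)  [load 1200/1500]
  1250 → van 3 (new)  [load 1250/1500]
  300 → van 1  [load 1100/1500]
  1350 → van 4 (new)  [load 1350/1500]
  650 → van 5 (new)  [load 650/1500]
  1150 → van 6 (new)  [load 1150/1500]
  500 → van 5  [load 1150/1500]
  500 → van 7 (new)  [load 500/1500]
  1000 → van 7  [load 1500/1500]
7 vans opened.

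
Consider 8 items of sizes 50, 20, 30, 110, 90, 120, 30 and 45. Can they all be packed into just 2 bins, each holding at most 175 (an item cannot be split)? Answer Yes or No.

No

Total = 495; ⌈495/175⌉ = 3.
At least 3 bins are required, but only 2 are allowed.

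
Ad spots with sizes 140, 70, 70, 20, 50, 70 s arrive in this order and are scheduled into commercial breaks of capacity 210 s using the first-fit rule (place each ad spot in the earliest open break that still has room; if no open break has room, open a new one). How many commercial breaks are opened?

  140 → break 1 (new)  [load 140/210]
  70 → break 1  [load 210/210]
  70 → break 2 (new)  [load 70/210]
  20 → break 2  [load 90/210]
  50 → break 2  [load 140/210]
  70 → break 2  [load 210/210]
2 commercial breaks opened.

2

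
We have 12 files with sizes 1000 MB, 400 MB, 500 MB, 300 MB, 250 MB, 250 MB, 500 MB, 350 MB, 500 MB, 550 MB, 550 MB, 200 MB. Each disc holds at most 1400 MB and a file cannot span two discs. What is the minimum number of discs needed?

Total = 1000 + 550 + 550 + 500 + 500 + 500 + 400 + 350 + 300 + 250 + 250 + 200 = 5350 MB.
Lower bound: ⌈5350/1400⌉ = 4 discs.
A packing using 4 discs:
  disc 1: 1000 + 400 = 1400
  disc 2: 550 + 550 + 300 = 1400
  disc 3: 500 + 500 + 350 = 1350
  disc 4: 500 + 250 + 250 + 200 = 1200
This matches the lower bound, so 4 is optimal.

4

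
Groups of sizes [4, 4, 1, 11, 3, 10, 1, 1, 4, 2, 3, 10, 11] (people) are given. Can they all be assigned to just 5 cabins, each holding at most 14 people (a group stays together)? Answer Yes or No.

A valid assignment using 5 cabins:
  cabin 1: 11 + 3 = 14
  cabin 2: 11 + 3 = 14
  cabin 3: 10 + 4 = 14
  cabin 4: 10 + 4 = 14
  cabin 5: 4 + 2 + 1 + 1 + 1 = 9
Every load is within 14 people, so 5 cabins suffice.

Yes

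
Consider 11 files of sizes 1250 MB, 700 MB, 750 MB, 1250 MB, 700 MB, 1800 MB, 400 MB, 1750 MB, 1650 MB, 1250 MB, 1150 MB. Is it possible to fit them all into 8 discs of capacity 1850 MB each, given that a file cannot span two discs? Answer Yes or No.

A valid assignment using 8 discs:
  disc 1: 1800 = 1800
  disc 2: 1750 = 1750
  disc 3: 1650 = 1650
  disc 4: 1250 + 400 = 1650
  disc 5: 1250 = 1250
  disc 6: 1250 = 1250
  disc 7: 1150 + 700 = 1850
  disc 8: 750 + 700 = 1450
Every load is within 1850 MB, so 8 discs suffice.

Yes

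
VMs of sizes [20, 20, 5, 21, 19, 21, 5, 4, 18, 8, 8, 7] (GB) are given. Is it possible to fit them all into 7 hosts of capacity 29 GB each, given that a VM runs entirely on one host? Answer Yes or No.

Yes

A valid assignment using 6 hosts:
  host 1: 21 + 8 = 29
  host 2: 21 + 8 = 29
  host 3: 20 + 7 = 27
  host 4: 20 + 5 + 4 = 29
  host 5: 19 + 5 = 24
  host 6: 18 = 18
That uses only 6 ≤ 7, so 7 hosts are enough.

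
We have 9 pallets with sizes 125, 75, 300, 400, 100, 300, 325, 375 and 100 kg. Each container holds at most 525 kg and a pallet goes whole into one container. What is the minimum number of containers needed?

Total = 400 + 375 + 325 + 300 + 300 + 125 + 100 + 100 + 75 = 2100 kg.
Lower bound: ⌈2100/525⌉ = 4 containers.
Also, 5 pallets each exceed 525/2 kg, and no two of those can share a container, so at least 5 containers are needed.
A packing using 5 containers:
  container 1: 400 + 125 = 525
  container 2: 375 + 100 = 475
  container 3: 325 + 100 + 75 = 500
  container 4: 300 = 300
  container 5: 300 = 300
This matches the lower bound, so 5 is optimal.

5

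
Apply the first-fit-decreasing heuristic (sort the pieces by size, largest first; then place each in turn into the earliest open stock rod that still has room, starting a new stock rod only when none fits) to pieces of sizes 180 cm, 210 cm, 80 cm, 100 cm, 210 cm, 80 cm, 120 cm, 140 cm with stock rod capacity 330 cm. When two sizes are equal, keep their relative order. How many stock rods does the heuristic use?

4

Sorted descending: 210, 210, 180, 140, 120, 100, 80, 80.
  210 → stock rod 1 (new)  [load 210/330]
  210 → stock rod 2 (new)  [load 210/330]
  180 → stock rod 3 (new)  [load 180/330]
  140 → stock rod 3  [load 320/330]
  120 → stock rod 1  [load 330/330]
  100 → stock rod 2  [load 310/330]
  80 → stock rod 4 (new)  [load 80/330]
  80 → stock rod 4  [load 160/330]
4 stock rods opened.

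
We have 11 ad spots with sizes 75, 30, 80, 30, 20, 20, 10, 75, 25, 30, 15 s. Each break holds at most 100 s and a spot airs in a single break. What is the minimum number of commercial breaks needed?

Total = 80 + 75 + 75 + 30 + 30 + 30 + 25 + 20 + 20 + 15 + 10 = 410 s.
Lower bound: ⌈410/100⌉ = 5 commercial breaks.
A packing using 5 commercial breaks:
  break 1: 80 + 20 = 100
  break 2: 75 + 25 = 100
  break 3: 75 + 20 = 95
  break 4: 30 + 30 + 30 + 10 = 100
  break 5: 15 = 15
This matches the lower bound, so 5 is optimal.

5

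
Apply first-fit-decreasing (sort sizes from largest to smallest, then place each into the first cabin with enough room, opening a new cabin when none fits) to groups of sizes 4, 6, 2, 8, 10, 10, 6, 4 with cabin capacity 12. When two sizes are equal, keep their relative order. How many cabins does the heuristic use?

Sorted descending: 10, 10, 8, 6, 6, 4, 4, 2.
  10 → cabin 1 (new)  [load 10/12]
  10 → cabin 2 (new)  [load 10/12]
  8 → cabin 3 (new)  [load 8/12]
  6 → cabin 4 (new)  [load 6/12]
  6 → cabin 4  [load 12/12]
  4 → cabin 3  [load 12/12]
  4 → cabin 5 (new)  [load 4/12]
  2 → cabin 1  [load 12/12]
5 cabins opened.

5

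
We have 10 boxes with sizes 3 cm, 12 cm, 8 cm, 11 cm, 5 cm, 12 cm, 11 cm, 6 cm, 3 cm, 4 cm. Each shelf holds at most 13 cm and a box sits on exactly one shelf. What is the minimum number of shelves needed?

7

Total = 12 + 12 + 11 + 11 + 8 + 6 + 5 + 4 + 3 + 3 = 75 cm.
Lower bound: ⌈75/13⌉ = 6 shelves.
A packing using 7 shelves:
  shelf 1: 12 = 12
  shelf 2: 12 = 12
  shelf 3: 11 = 11
  shelf 4: 11 = 11
  shelf 5: 8 + 5 = 13
  shelf 6: 6 + 4 + 3 = 13
  shelf 7: 3 = 3
No arrangement into 6 shelves stays within capacity, so 7 is optimal.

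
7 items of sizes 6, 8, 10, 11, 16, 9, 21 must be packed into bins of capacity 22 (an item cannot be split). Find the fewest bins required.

Total = 21 + 16 + 11 + 10 + 9 + 8 + 6 = 81.
Lower bound: ⌈81/22⌉ = 4 bins.
A packing using 4 bins:
  bin 1: 21 = 21
  bin 2: 16 + 6 = 22
  bin 3: 11 + 10 = 21
  bin 4: 9 + 8 = 17
This matches the lower bound, so 4 is optimal.

4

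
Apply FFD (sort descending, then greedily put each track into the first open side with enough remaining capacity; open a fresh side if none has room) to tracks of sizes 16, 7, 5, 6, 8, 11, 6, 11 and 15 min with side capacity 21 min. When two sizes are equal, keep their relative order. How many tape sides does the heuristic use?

5

Sorted descending: 16, 15, 11, 11, 8, 7, 6, 6, 5.
  16 → side 1 (new)  [load 16/21]
  15 → side 2 (new)  [load 15/21]
  11 → side 3 (new)  [load 11/21]
  11 → side 4 (new)  [load 11/21]
  8 → side 3  [load 19/21]
  7 → side 4  [load 18/21]
  6 → side 2  [load 21/21]
  6 → side 5 (new)  [load 6/21]
  5 → side 1  [load 21/21]
5 tape sides opened.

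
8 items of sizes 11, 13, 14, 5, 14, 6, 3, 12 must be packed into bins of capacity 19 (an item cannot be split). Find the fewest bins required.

5

Total = 14 + 14 + 13 + 12 + 11 + 6 + 5 + 3 = 78.
Lower bound: ⌈78/19⌉ = 5 bins.
A packing using 5 bins:
  bin 1: 14 + 5 = 19
  bin 2: 14 + 3 = 17
  bin 3: 13 + 6 = 19
  bin 4: 12 = 12
  bin 5: 11 = 11
This matches the lower bound, so 5 is optimal.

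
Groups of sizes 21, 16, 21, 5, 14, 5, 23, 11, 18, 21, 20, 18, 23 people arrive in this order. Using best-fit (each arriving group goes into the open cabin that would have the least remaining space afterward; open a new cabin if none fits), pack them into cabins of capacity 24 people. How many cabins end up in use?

  21 → cabin 1 (new)  [load 21/24]
  16 → cabin 2 (new)  [load 16/24]
  21 → cabin 3 (new)  [load 21/24]
  5 → cabin 2  [load 21/24]
  14 → cabin 4 (new)  [load 14/24]
  5 → cabin 4  [load 19/24]
  23 → cabin 5 (new)  [load 23/24]
  11 → cabin 6 (new)  [load 11/24]
  18 → cabin 7 (new)  [load 18/24]
  21 → cabin 8 (new)  [load 21/24]
  20 → cabin 9 (new)  [load 20/24]
  18 → cabin 10 (new)  [load 18/24]
  23 → cabin 11 (new)  [load 23/24]
11 cabins opened.

11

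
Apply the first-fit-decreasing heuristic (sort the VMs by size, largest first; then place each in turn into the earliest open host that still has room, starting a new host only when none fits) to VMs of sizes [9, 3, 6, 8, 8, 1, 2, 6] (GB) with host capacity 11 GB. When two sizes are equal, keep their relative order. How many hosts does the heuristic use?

5

Sorted descending: 9, 8, 8, 6, 6, 3, 2, 1.
  9 → host 1 (new)  [load 9/11]
  8 → host 2 (new)  [load 8/11]
  8 → host 3 (new)  [load 8/11]
  6 → host 4 (new)  [load 6/11]
  6 → host 5 (new)  [load 6/11]
  3 → host 2  [load 11/11]
  2 → host 1  [load 11/11]
  1 → host 3  [load 9/11]
5 hosts opened.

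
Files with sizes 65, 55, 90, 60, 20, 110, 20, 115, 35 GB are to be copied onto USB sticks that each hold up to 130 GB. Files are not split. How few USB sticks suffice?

Total = 115 + 110 + 90 + 65 + 60 + 55 + 35 + 20 + 20 = 570 GB.
Lower bound: ⌈570/130⌉ = 5 USB sticks.
A packing using 5 USB sticks:
  USB stick 1: 115 = 115
  USB stick 2: 110 + 20 = 130
  USB stick 3: 90 + 35 = 125
  USB stick 4: 65 + 60 = 125
  USB stick 5: 55 + 20 = 75
This matches the lower bound, so 5 is optimal.

5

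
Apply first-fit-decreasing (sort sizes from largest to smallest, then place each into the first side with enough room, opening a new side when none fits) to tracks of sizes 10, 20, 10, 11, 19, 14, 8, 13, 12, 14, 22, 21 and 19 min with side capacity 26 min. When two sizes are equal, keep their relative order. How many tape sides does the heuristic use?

Sorted descending: 22, 21, 20, 19, 19, 14, 14, 13, 12, 11, 10, 10, 8.
  22 → side 1 (new)  [load 22/26]
  21 → side 2 (new)  [load 21/26]
  20 → side 3 (new)  [load 20/26]
  19 → side 4 (new)  [load 19/26]
  19 → side 5 (new)  [load 19/26]
  14 → side 6 (new)  [load 14/26]
  14 → side 7 (new)  [load 14/26]
  13 → side 8 (new)  [load 13/26]
  12 → side 6  [load 26/26]
  11 → side 7  [load 25/26]
  10 → side 8  [load 23/26]
  10 → side 9 (new)  [load 10/26]
  8 → side 9  [load 18/26]
9 tape sides opened.

9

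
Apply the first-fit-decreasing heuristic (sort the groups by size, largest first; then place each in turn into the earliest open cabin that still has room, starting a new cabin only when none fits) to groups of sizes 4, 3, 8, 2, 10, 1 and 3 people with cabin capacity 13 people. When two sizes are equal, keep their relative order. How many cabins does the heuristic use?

Sorted descending: 10, 8, 4, 3, 3, 2, 1.
  10 → cabin 1 (new)  [load 10/13]
  8 → cabin 2 (new)  [load 8/13]
  4 → cabin 2  [load 12/13]
  3 → cabin 1  [load 13/13]
  3 → cabin 3 (new)  [load 3/13]
  2 → cabin 3  [load 5/13]
  1 → cabin 2  [load 13/13]
3 cabins opened.

3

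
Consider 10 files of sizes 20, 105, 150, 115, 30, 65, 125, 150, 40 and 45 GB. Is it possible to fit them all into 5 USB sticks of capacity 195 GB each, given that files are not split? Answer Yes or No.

Yes

A valid assignment using 5 USB sticks:
  USB stick 1: 150 + 45 = 195
  USB stick 2: 150 + 40 = 190
  USB stick 3: 125 + 65 = 190
  USB stick 4: 115 + 30 + 20 = 165
  USB stick 5: 105 = 105
Every load is within 195 GB, so 5 USB sticks suffice.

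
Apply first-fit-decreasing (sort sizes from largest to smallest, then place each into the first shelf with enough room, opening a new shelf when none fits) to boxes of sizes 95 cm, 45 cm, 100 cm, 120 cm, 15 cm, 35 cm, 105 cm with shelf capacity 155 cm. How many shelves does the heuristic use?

Sorted descending: 120, 105, 100, 95, 45, 35, 15.
  120 → shelf 1 (new)  [load 120/155]
  105 → shelf 2 (new)  [load 105/155]
  100 → shelf 3 (new)  [load 100/155]
  95 → shelf 4 (new)  [load 95/155]
  45 → shelf 2  [load 150/155]
  35 → shelf 1  [load 155/155]
  15 → shelf 3  [load 115/155]
4 shelves opened.

4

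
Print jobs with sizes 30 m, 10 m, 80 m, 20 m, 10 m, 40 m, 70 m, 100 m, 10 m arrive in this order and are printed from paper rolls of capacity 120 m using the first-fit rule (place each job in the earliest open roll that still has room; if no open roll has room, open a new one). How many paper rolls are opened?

4

  30 → roll 1 (new)  [load 30/120]
  10 → roll 1  [load 40/120]
  80 → roll 1  [load 120/120]
  20 → roll 2 (new)  [load 20/120]
  10 → roll 2  [load 30/120]
  40 → roll 2  [load 70/120]
  70 → roll 3 (new)  [load 70/120]
  100 → roll 4 (new)  [load 100/120]
  10 → roll 2  [load 80/120]
4 paper rolls opened.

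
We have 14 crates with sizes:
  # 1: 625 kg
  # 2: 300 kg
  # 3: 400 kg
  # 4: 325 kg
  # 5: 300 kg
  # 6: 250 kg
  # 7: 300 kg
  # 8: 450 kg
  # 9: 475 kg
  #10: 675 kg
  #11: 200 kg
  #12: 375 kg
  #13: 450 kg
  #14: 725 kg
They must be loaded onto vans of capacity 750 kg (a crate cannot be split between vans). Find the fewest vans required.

Total = 725 + 675 + 625 + 475 + 450 + 450 + 400 + 375 + 325 + 300 + 300 + 300 + 250 + 200 = 5850 kg.
Lower bound: ⌈5850/750⌉ = 8 vans.
A packing using 9 vans:
  van 1: 725 = 725
  van 2: 675 = 675
  van 3: 625 = 625
  van 4: 475 + 250 = 725
  van 5: 450 + 300 = 750
  van 6: 450 + 300 = 750
  van 7: 400 + 325 = 725
  van 8: 375 + 300 = 675
  van 9: 200 = 200
No arrangement into 8 vans stays within capacity, so 9 is optimal.

9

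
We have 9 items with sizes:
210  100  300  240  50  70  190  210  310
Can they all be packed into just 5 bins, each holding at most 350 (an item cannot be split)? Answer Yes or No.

Total = 1680; ⌈1680/350⌉ = 5.
6 items each exceed half the capacity and cannot share a bin, forcing at least 6 bins.
At least 6 bins are required, but only 5 are allowed.

No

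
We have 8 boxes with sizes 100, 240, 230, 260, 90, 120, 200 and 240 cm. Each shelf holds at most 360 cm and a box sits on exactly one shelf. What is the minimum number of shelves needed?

Total = 260 + 240 + 240 + 230 + 200 + 120 + 100 + 90 = 1480 cm.
Lower bound: ⌈1480/360⌉ = 5 shelves.
A packing using 5 shelves:
  shelf 1: 260 + 100 = 360
  shelf 2: 240 + 120 = 360
  shelf 3: 240 + 90 = 330
  shelf 4: 230 = 230
  shelf 5: 200 = 200
This matches the lower bound, so 5 is optimal.

5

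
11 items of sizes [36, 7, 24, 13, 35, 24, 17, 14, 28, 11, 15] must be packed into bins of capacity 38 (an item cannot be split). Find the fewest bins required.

7

Total = 36 + 35 + 28 + 24 + 24 + 17 + 15 + 14 + 13 + 11 + 7 = 224.
Lower bound: ⌈224/38⌉ = 6 bins.
A packing using 7 bins:
  bin 1: 36 = 36
  bin 2: 35 = 35
  bin 3: 28 + 7 = 35
  bin 4: 24 + 14 = 38
  bin 5: 24 + 13 = 37
  bin 6: 17 + 15 = 32
  bin 7: 11 = 11
No arrangement into 6 bins stays within capacity, so 7 is optimal.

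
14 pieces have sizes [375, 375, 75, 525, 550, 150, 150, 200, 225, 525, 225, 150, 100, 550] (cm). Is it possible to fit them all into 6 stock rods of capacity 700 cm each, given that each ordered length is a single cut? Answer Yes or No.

No

Total = 4175 cm; ⌈4175/700⌉ = 6.
The bound of 6 does not rule out 6, but exhaustive search shows no assignment into 6 stock rods of capacity 700 cm exists — the minimum is 7.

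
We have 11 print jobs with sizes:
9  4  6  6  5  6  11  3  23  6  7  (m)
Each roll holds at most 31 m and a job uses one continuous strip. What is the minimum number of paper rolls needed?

Total = 23 + 11 + 9 + 7 + 6 + 6 + 6 + 6 + 5 + 4 + 3 = 86 m.
Lower bound: ⌈86/31⌉ = 3 paper rolls.
A packing using 3 paper rolls:
  roll 1: 23 + 7 = 30
  roll 2: 11 + 9 + 6 + 5 = 31
  roll 3: 6 + 6 + 6 + 4 + 3 = 25
This matches the lower bound, so 3 is optimal.

3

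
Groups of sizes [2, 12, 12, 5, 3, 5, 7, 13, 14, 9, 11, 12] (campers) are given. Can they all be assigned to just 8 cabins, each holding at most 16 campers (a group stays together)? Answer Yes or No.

A valid assignment using 8 cabins:
  cabin 1: 14 + 2 = 16
  cabin 2: 13 + 3 = 16
  cabin 3: 12 = 12
  cabin 4: 12 = 12
  cabin 5: 12 = 12
  cabin 6: 11 + 5 = 16
  cabin 7: 9 + 7 = 16
  cabin 8: 5 = 5
Every load is within 16 campers, so 8 cabins suffice.

Yes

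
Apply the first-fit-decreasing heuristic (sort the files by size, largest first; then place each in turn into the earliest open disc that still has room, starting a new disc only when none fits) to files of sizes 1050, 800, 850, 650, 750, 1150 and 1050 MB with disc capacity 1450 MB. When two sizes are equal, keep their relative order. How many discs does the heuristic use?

6

Sorted descending: 1150, 1050, 1050, 850, 800, 750, 650.
  1150 → disc 1 (new)  [load 1150/1450]
  1050 → disc 2 (new)  [load 1050/1450]
  1050 → disc 3 (new)  [load 1050/1450]
  850 → disc 4 (new)  [load 850/1450]
  800 → disc 5 (new)  [load 800/1450]
  750 → disc 6 (new)  [load 750/1450]
  650 → disc 5  [load 1450/1450]
6 discs opened.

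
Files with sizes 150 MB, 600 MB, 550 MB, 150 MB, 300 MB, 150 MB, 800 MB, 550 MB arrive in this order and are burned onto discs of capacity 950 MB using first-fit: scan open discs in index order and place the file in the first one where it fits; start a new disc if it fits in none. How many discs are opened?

4

  150 → disc 1 (new)  [load 150/950]
  600 → disc 1  [load 750/950]
  550 → disc 2 (new)  [load 550/950]
  150 → disc 1  [load 900/950]
  300 → disc 2  [load 850/950]
  150 → disc 3 (new)  [load 150/950]
  800 → disc 3  [load 950/950]
  550 → disc 4 (new)  [load 550/950]
4 discs opened.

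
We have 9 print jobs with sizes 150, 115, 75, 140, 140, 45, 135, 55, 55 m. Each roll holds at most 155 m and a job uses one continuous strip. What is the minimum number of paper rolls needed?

Total = 150 + 140 + 140 + 135 + 115 + 75 + 55 + 55 + 45 = 910 m.
Lower bound: ⌈910/155⌉ = 6 paper rolls.
A packing using 7 paper rolls:
  roll 1: 150 = 150
  roll 2: 140 = 140
  roll 3: 140 = 140
  roll 4: 135 = 135
  roll 5: 115 = 115
  roll 6: 75 + 55 = 130
  roll 7: 55 + 45 = 100
No arrangement into 6 paper rolls stays within capacity, so 7 is optimal.

7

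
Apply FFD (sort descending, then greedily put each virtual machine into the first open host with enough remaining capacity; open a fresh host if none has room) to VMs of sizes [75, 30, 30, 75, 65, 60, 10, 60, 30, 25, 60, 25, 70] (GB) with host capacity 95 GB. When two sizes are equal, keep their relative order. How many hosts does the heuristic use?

Sorted descending: 75, 75, 70, 65, 60, 60, 60, 30, 30, 30, 25, 25, 10.
  75 → host 1 (new)  [load 75/95]
  75 → host 2 (new)  [load 75/95]
  70 → host 3 (new)  [load 70/95]
  65 → host 4 (new)  [load 65/95]
  60 → host 5 (new)  [load 60/95]
  60 → host 6 (new)  [load 60/95]
  60 → host 7 (new)  [load 60/95]
  30 → host 4  [load 95/95]
  30 → host 5  [load 90/95]
  30 → host 6  [load 90/95]
  25 → host 3  [load 95/95]
  25 → host 7  [load 85/95]
  10 → host 1  [load 85/95]
7 hosts opened.

7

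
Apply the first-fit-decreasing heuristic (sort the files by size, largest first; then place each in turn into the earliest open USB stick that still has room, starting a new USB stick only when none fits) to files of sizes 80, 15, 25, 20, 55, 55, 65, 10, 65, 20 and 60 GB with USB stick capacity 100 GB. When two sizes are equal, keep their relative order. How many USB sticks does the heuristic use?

6

Sorted descending: 80, 65, 65, 60, 55, 55, 25, 20, 20, 15, 10.
  80 → USB stick 1 (new)  [load 80/100]
  65 → USB stick 2 (new)  [load 65/100]
  65 → USB stick 3 (new)  [load 65/100]
  60 → USB stick 4 (new)  [load 60/100]
  55 → USB stick 5 (new)  [load 55/100]
  55 → USB stick 6 (new)  [load 55/100]
  25 → USB stick 2  [load 90/100]
  20 → USB stick 1  [load 100/100]
  20 → USB stick 3  [load 85/100]
  15 → USB stick 3  [load 100/100]
  10 → USB stick 2  [load 100/100]
6 USB sticks opened.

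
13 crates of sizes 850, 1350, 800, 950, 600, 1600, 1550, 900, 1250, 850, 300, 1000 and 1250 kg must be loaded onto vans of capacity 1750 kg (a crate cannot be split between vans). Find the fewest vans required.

Total = 1600 + 1550 + 1350 + 1250 + 1250 + 1000 + 950 + 900 + 850 + 850 + 800 + 600 + 300 = 13250 kg.
Lower bound: ⌈13250/1750⌉ = 8 vans.
A packing using 9 vans:
  van 1: 1600 = 1600
  van 2: 1550 = 1550
  van 3: 1350 + 300 = 1650
  van 4: 1250 = 1250
  van 5: 1250 = 1250
  van 6: 1000 + 600 = 1600
  van 7: 950 + 800 = 1750
  van 8: 900 + 850 = 1750
  van 9: 850 = 850
No arrangement into 8 vans stays within capacity, so 9 is optimal.

9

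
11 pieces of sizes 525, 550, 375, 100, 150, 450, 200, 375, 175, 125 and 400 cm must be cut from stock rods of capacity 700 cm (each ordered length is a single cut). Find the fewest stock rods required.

6

Total = 550 + 525 + 450 + 400 + 375 + 375 + 200 + 175 + 150 + 125 + 100 = 3425 cm.
Lower bound: ⌈3425/700⌉ = 5 stock rods.
Also, 6 pieces each exceed 350 cm, and no two of those can share a stock rod, so at least 6 stock rods are needed.
A packing using 6 stock rods:
  stock rod 1: 550 + 150 = 700
  stock rod 2: 525 + 175 = 700
  stock rod 3: 450 + 200 = 650
  stock rod 4: 400 + 125 + 100 = 625
  stock rod 5: 375 = 375
  stock rod 6: 375 = 375
This matches the lower bound, so 6 is optimal.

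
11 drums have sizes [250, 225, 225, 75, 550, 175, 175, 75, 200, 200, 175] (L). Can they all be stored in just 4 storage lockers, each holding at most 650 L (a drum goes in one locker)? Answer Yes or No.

A valid assignment using 4 storage lockers:
  locker 1: 550 + 75 = 625
  locker 2: 250 + 225 + 175 = 650
  locker 3: 225 + 200 + 200 = 625
  locker 4: 175 + 175 + 75 = 425
Every load is within 650 L, so 4 storage lockers suffice.

Yes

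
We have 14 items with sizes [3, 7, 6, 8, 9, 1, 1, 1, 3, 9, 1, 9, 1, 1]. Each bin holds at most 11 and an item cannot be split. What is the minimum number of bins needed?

6

Total = 9 + 9 + 9 + 8 + 7 + 6 + 3 + 3 + 1 + 1 + 1 + 1 + 1 + 1 = 60.
Lower bound: ⌈60/11⌉ = 6 bins.
A packing using 6 bins:
  bin 1: 9 + 1 + 1 = 11
  bin 2: 9 + 1 + 1 = 11
  bin 3: 9 + 1 + 1 = 11
  bin 4: 8 + 3 = 11
  bin 5: 7 + 3 = 10
  bin 6: 6 = 6
This matches the lower bound, so 6 is optimal.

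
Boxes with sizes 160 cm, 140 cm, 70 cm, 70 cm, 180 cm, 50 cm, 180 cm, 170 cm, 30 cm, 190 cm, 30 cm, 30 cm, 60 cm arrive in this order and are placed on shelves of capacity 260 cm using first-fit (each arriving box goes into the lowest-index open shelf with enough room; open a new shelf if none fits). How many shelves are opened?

6

  160 → shelf 1 (new)  [load 160/260]
  140 → shelf 2 (new)  [load 140/260]
  70 → shelf 1  [load 230/260]
  70 → shelf 2  [load 210/260]
  180 → shelf 3 (new)  [load 180/260]
  50 → shelf 2  [load 260/260]
  180 → shelf 4 (new)  [load 180/260]
  170 → shelf 5 (new)  [load 170/260]
  30 → shelf 1  [load 260/260]
  190 → shelf 6 (new)  [load 190/260]
  30 → shelf 3  [load 210/260]
  30 → shelf 3  [load 240/260]
  60 → shelf 4  [load 240/260]
6 shelves opened.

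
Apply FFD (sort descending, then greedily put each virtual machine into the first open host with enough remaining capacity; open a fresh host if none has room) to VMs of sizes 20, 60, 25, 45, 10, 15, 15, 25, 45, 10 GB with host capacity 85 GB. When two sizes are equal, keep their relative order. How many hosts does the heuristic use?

4

Sorted descending: 60, 45, 45, 25, 25, 20, 15, 15, 10, 10.
  60 → host 1 (new)  [load 60/85]
  45 → host 2 (new)  [load 45/85]
  45 → host 3 (new)  [load 45/85]
  25 → host 1  [load 85/85]
  25 → host 2  [load 70/85]
  20 → host 3  [load 65/85]
  15 → host 2  [load 85/85]
  15 → host 3  [load 80/85]
  10 → host 4 (new)  [load 10/85]
  10 → host 4  [load 20/85]
4 hosts opened.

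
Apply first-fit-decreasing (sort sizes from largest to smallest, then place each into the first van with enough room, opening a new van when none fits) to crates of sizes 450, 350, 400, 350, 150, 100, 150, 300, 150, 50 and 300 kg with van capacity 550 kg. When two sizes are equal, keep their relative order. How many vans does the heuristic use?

Sorted descending: 450, 400, 350, 350, 300, 300, 150, 150, 150, 100, 50.
  450 → van 1 (new)  [load 450/550]
  400 → van 2 (new)  [load 400/550]
  350 → van 3 (new)  [load 350/550]
  350 → van 4 (new)  [load 350/550]
  300 → van 5 (new)  [load 300/550]
  300 → van 6 (new)  [load 300/550]
  150 → van 2  [load 550/550]
  150 → van 3  [load 500/550]
  150 → van 4  [load 500/550]
  100 → van 1  [load 550/550]
  50 → van 3  [load 550/550]
6 vans opened.

6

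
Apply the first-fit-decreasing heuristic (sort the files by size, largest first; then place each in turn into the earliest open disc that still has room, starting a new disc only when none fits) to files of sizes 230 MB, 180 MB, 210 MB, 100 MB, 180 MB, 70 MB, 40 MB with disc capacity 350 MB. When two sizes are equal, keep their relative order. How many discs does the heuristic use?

4

Sorted descending: 230, 210, 180, 180, 100, 70, 40.
  230 → disc 1 (new)  [load 230/350]
  210 → disc 2 (new)  [load 210/350]
  180 → disc 3 (new)  [load 180/350]
  180 → disc 4 (new)  [load 180/350]
  100 → disc 1  [load 330/350]
  70 → disc 2  [load 280/350]
  40 → disc 2  [load 320/350]
4 discs opened.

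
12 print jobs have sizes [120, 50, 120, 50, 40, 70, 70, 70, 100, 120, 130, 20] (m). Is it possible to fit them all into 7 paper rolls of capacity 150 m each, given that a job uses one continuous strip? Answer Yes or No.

No

Total = 960 m; ⌈960/150⌉ = 7.
The bound of 7 does not rule out 7, but exhaustive search shows no assignment into 7 paper rolls of capacity 150 m exists — the minimum is 8.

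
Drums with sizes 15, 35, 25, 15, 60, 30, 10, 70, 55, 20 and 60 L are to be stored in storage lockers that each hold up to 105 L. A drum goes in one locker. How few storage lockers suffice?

Total = 70 + 60 + 60 + 55 + 35 + 30 + 25 + 20 + 15 + 15 + 10 = 395 L.
Lower bound: ⌈395/105⌉ = 4 storage lockers.
A packing using 4 storage lockers:
  locker 1: 70 + 35 = 105
  locker 2: 60 + 30 + 15 = 105
  locker 3: 60 + 25 + 20 = 105
  locker 4: 55 + 15 + 10 = 80
This matches the lower bound, so 4 is optimal.

4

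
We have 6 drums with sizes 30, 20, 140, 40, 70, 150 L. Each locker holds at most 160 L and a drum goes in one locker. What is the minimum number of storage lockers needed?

Total = 150 + 140 + 70 + 40 + 30 + 20 = 450 L.
Lower bound: ⌈450/160⌉ = 3 storage lockers.
A packing using 3 storage lockers:
  locker 1: 150 = 150
  locker 2: 140 + 20 = 160
  locker 3: 70 + 40 + 30 = 140
This matches the lower bound, so 3 is optimal.

3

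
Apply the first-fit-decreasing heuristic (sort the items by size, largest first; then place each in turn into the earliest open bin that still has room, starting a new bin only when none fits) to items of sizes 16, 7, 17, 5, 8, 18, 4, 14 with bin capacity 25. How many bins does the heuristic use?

Sorted descending: 18, 17, 16, 14, 8, 7, 5, 4.
  18 → bin 1 (new)  [load 18/25]
  17 → bin 2 (new)  [load 17/25]
  16 → bin 3 (new)  [load 16/25]
  14 → bin 4 (new)  [load 14/25]
  8 → bin 2  [load 25/25]
  7 → bin 1  [load 25/25]
  5 → bin 3  [load 21/25]
  4 → bin 3  [load 25/25]
4 bins opened.

4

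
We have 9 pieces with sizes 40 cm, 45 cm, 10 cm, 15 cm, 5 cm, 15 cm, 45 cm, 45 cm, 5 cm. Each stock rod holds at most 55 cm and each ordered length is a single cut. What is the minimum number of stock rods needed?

5

Total = 45 + 45 + 45 + 40 + 15 + 15 + 10 + 5 + 5 = 225 cm.
Lower bound: ⌈225/55⌉ = 5 stock rods.
A packing using 5 stock rods:
  stock rod 1: 45 + 10 = 55
  stock rod 2: 45 + 5 + 5 = 55
  stock rod 3: 45 = 45
  stock rod 4: 40 + 15 = 55
  stock rod 5: 15 = 15
This matches the lower bound, so 5 is optimal.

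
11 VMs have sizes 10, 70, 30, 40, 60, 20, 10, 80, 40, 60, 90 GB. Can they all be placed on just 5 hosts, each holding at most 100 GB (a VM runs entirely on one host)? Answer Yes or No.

No

Total = 510 GB; ⌈510/100⌉ = 6.
At least 6 hosts are required, but only 5 are allowed.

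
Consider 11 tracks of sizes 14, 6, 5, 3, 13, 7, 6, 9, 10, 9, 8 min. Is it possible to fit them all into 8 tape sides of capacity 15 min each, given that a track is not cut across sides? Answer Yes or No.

Yes

A valid assignment using 7 tape sides:
  side 1: 14 = 14
  side 2: 13 = 13
  side 3: 10 + 5 = 15
  side 4: 9 + 6 = 15
  side 5: 9 + 6 = 15
  side 6: 8 + 7 = 15
  side 7: 3 = 3
That uses only 7 ≤ 8, so 8 tape sides are enough.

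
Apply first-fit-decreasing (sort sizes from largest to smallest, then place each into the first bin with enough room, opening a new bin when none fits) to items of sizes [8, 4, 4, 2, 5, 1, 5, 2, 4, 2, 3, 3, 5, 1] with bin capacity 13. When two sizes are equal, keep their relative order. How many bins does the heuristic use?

Sorted descending: 8, 5, 5, 5, 4, 4, 4, 3, 3, 2, 2, 2, 1, 1.
  8 → bin 1 (new)  [load 8/13]
  5 → bin 1  [load 13/13]
  5 → bin 2 (new)  [load 5/13]
  5 → bin 2  [load 10/13]
  4 → bin 3 (new)  [load 4/13]
  4 → bin 3  [load 8/13]
  4 → bin 3  [load 12/13]
  3 → bin 2  [load 13/13]
  3 → bin 4 (new)  [load 3/13]
  2 → bin 4  [load 5/13]
  2 → bin 4  [load 7/13]
  2 → bin 4  [load 9/13]
  1 → bin 3  [load 13/13]
  1 → bin 4  [load 10/13]
4 bins opened.

4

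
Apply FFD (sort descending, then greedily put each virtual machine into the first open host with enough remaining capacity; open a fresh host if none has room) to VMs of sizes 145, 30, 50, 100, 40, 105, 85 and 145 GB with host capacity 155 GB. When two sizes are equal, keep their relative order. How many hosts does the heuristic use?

5

Sorted descending: 145, 145, 105, 100, 85, 50, 40, 30.
  145 → host 1 (new)  [load 145/155]
  145 → host 2 (new)  [load 145/155]
  105 → host 3 (new)  [load 105/155]
  100 → host 4 (new)  [load 100/155]
  85 → host 5 (new)  [load 85/155]
  50 → host 3  [load 155/155]
  40 → host 4  [load 140/155]
  30 → host 5  [load 115/155]
5 hosts opened.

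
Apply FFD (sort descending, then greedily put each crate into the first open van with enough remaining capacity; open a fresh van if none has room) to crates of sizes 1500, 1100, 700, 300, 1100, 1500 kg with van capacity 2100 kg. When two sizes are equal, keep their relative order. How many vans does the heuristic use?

4

Sorted descending: 1500, 1500, 1100, 1100, 700, 300.
  1500 → van 1 (new)  [load 1500/2100]
  1500 → van 2 (new)  [load 1500/2100]
  1100 → van 3 (new)  [load 1100/2100]
  1100 → van 4 (new)  [load 1100/2100]
  700 → van 3  [load 1800/2100]
  300 → van 1  [load 1800/2100]
4 vans opened.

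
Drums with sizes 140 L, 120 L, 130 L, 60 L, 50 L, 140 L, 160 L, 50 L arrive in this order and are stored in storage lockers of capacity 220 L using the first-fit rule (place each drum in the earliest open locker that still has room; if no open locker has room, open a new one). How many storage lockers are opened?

5

  140 → locker 1 (new)  [load 140/220]
  120 → locker 2 (new)  [load 120/220]
  130 → locker 3 (new)  [load 130/220]
  60 → locker 1  [load 200/220]
  50 → locker 2  [load 170/220]
  140 → locker 4 (new)  [load 140/220]
  160 → locker 5 (new)  [load 160/220]
  50 → locker 2  [load 220/220]
5 storage lockers opened.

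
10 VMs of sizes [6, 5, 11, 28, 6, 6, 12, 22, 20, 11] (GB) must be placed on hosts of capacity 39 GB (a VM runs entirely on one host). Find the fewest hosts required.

4

Total = 28 + 22 + 20 + 12 + 11 + 11 + 6 + 6 + 6 + 5 = 127 GB.
Lower bound: ⌈127/39⌉ = 4 hosts.
A packing using 4 hosts:
  host 1: 28 + 11 = 39
  host 2: 22 + 12 + 5 = 39
  host 3: 20 + 11 + 6 = 37
  host 4: 6 + 6 = 12
This matches the lower bound, so 4 is optimal.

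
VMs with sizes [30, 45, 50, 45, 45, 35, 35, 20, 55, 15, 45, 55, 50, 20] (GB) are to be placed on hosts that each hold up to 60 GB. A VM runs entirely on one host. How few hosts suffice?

Total = 55 + 55 + 50 + 50 + 45 + 45 + 45 + 45 + 35 + 35 + 30 + 20 + 20 + 15 = 545 GB.
Lower bound: ⌈545/60⌉ = 10 hosts.
A packing using 11 hosts:
  host 1: 55 = 55
  host 2: 55 = 55
  host 3: 50 = 50
  host 4: 50 = 50
  host 5: 45 + 15 = 60
  host 6: 45 = 45
  host 7: 45 = 45
  host 8: 45 = 45
  host 9: 35 + 20 = 55
  host 10: 35 + 20 = 55
  host 11: 30 = 30
No arrangement into 10 hosts stays within capacity, so 11 is optimal.

11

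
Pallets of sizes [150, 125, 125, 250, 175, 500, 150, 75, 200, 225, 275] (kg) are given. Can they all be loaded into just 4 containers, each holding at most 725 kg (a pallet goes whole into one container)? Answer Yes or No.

Yes

A valid assignment using 4 containers:
  container 1: 500 + 225 = 725
  container 2: 275 + 250 + 200 = 725
  container 3: 175 + 150 + 150 + 125 + 125 = 725
  container 4: 75 = 75
Every load is within 725 kg, so 4 containers suffice.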